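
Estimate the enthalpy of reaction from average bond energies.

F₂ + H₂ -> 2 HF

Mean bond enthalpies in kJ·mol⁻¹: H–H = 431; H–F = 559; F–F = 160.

Bonds broken (reactants):
  F–F: 1 × 160 = 160
  H–H: 1 × 431 = 431
  Σ(broken) = 591 kJ
Bonds formed (products):
  H–F: 2 × 559 = 1118
  Σ(formed) = 1118 kJ
ΔH = Σ(broken) − Σ(formed) = 591 − 1118 = −527 kJ

ΔH ≈ −527 kJ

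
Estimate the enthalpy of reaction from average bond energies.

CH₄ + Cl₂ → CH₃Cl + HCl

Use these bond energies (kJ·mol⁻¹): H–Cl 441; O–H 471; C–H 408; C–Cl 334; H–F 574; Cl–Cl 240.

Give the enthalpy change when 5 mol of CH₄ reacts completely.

Bonds broken (reactants):
  C–H: 4 × 408 = 1632
  Cl–Cl: 1 × 240 = 240
  Σ(broken) = 1872 kJ
Bonds formed (products):
  C–Cl: 1 × 334 = 334
  C–H: 3 × 408 = 1224
  H–Cl: 1 × 441 = 441
  Σ(formed) = 1999 kJ
ΔH = Σ(broken) − Σ(formed) = 1872 − 1999 = −127 kJ
For 5× the reaction as written: 5 × (−127) = −635 kJ

ΔH = −635 kJ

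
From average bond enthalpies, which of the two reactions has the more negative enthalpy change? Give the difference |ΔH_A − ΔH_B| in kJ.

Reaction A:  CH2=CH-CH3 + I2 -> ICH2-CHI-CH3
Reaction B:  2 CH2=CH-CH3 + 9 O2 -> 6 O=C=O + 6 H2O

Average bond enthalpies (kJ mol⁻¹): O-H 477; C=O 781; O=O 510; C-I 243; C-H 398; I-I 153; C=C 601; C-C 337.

Reaction B, by 3785 kJ

Reaction A:
  Bonds broken (reactants):
    C-C: 1 × 337 = 337
    C-H: 6 × 398 = 2388
    C=C: 1 × 601 = 601
    I-I: 1 × 153 = 153
    Σ(broken) = 3479 kJ
  Bonds formed (products):
    C-C: 2 × 337 = 674
    C-H: 6 × 398 = 2388
    C-I: 2 × 243 = 486
    Σ(formed) = 3548 kJ
  ΔH_A = 3479 − 3548 = −69 kJ
Reaction B:
  Bonds broken (reactants):
    C-C: 2 × 337 = 674
    C-H: 12 × 398 = 4776
    C=C: 2 × 601 = 1202
    O=O: 9 × 510 = 4590
    Σ(broken) = 11242 kJ
  Bonds formed (products):
    C=O: 12 × 781 = 9372
    O-H: 12 × 477 = 5724
    Σ(formed) = 15096 kJ
  ΔH_B = 11242 − 15096 = −3854 kJ
ΔH_A − ΔH_B = +3785 kJ, so reaction B has the more negative ΔH; |ΔH_A − ΔH_B| = 3785 kJ.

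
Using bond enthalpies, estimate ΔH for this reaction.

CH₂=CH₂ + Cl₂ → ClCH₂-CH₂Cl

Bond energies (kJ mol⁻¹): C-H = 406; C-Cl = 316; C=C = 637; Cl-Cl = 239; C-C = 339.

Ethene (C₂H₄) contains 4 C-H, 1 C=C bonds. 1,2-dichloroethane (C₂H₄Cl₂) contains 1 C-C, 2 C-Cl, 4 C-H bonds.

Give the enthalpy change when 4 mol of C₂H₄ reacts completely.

ΔH = −380 kJ

Bonds broken (reactants):
  C-H: 4 × 406 = 1624
  C=C: 1 × 637 = 637
  Cl-Cl: 1 × 239 = 239
  Σ(broken) = 2500 kJ
Bonds formed (products):
  C-C: 1 × 339 = 339
  C-Cl: 2 × 316 = 632
  C-H: 4 × 406 = 1624
  Σ(formed) = 2595 kJ
ΔH = Σ(broken) − Σ(formed) = 2500 − 2595 = −95 kJ
For 4× the reaction as written: 4 × (−95) = −380 kJ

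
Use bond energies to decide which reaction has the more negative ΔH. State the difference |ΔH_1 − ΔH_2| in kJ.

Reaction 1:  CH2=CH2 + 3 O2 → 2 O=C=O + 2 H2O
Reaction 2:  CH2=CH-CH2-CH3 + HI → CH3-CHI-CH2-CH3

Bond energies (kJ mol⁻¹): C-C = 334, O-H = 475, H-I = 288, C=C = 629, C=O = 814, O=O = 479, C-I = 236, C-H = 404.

Reaction 1:
  Bonds broken (reactants):
    C-H: 4 × 404 = 1616
    C=C: 1 × 629 = 629
    O=O: 3 × 479 = 1437
    Σ(broken) = 3682 kJ
  Bonds formed (products):
    C=O: 4 × 814 = 3256
    O-H: 4 × 475 = 1900
    Σ(formed) = 5156 kJ
  ΔH_1 = 3682 − 5156 = −1474 kJ
Reaction 2:
  Bonds broken (reactants):
    C-C: 2 × 334 = 668
    C-H: 8 × 404 = 3232
    C=C: 1 × 629 = 629
    H-I: 1 × 288 = 288
    Σ(broken) = 4817 kJ
  Bonds formed (products):
    C-C: 3 × 334 = 1002
    C-H: 9 × 404 = 3636
    C-I: 1 × 236 = 236
    Σ(formed) = 4874 kJ
  ΔH_2 = 4817 − 4874 = −57 kJ
ΔH_1 − ΔH_2 = −1417 kJ, so reaction 1 has the more negative ΔH; |ΔH_1 − ΔH_2| = 1417 kJ.

Reaction 1, by 1417 kJ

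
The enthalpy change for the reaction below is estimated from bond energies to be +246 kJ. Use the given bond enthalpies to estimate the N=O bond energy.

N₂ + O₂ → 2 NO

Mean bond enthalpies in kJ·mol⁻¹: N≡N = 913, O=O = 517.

Let D be the N=O bond energy.
Σ(broken) = 1×913 + 1×517 = 1430
Σ(formed) = 2×D = 2D
ΔH = Σ(broken) − Σ(formed) = (1430) − (2D) = +1430 − 2D
Setting this equal to +246 kJ gives 2D = 1184, so D = 592 kJ/mol.

D(N=O) ≈ 592 kJ/mol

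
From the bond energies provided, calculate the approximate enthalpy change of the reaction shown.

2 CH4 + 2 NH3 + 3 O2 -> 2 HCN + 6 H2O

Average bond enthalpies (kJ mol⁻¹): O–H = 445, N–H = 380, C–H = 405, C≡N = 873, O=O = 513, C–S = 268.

ΔH ≈ −837 kJ

Bonds broken (reactants):
  C–H: 8 × 405 = 3240
  N–H: 6 × 380 = 2280
  O=O: 3 × 513 = 1539
  Σ(broken) = 7059 kJ
Bonds formed (products):
  C≡N: 2 × 873 = 1746
  C–H: 2 × 405 = 810
  O–H: 12 × 445 = 5340
  Σ(formed) = 7896 kJ
ΔH = Σ(broken) − Σ(formed) = 7059 − 7896 = −837 kJ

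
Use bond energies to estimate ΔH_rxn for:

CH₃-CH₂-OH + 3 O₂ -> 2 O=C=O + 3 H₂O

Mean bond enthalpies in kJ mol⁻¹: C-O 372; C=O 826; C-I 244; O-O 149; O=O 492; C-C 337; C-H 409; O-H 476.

ΔH ≈ −1454 kJ

Bonds broken (reactants):
  C-C: 1 × 337 = 337
  C-H: 5 × 409 = 2045
  C-O: 1 × 372 = 372
  O-H: 1 × 476 = 476
  O=O: 3 × 492 = 1476
  Σ(broken) = 4706 kJ
Bonds formed (products):
  C=O: 4 × 826 = 3304
  O-H: 6 × 476 = 2856
  Σ(formed) = 6160 kJ
ΔH = Σ(broken) − Σ(formed) = 4706 − 6160 = −1454 kJ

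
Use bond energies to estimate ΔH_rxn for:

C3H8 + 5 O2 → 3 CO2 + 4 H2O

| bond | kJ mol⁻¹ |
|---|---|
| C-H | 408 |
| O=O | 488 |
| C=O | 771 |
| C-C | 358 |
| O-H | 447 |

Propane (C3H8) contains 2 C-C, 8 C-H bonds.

Bonds broken (reactants):
  C-C: 2 × 358 = 716
  C-H: 8 × 408 = 3264
  O=O: 5 × 488 = 2440
  Σ(broken) = 6420 kJ
Bonds formed (products):
  C=O: 6 × 771 = 4626
  O-H: 8 × 447 = 3576
  Σ(formed) = 8202 kJ
ΔH = Σ(broken) − Σ(formed) = 6420 − 8202 = −1782 kJ

ΔH ≈ −1782 kJ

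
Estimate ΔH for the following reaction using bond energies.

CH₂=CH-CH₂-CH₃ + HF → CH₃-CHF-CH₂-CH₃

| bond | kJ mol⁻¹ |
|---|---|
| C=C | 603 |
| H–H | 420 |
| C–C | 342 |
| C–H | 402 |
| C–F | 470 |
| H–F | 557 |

ΔH ≈ −54 kJ

Bonds broken (reactants):
  C–C: 2 × 342 = 684
  C–H: 8 × 402 = 3216
  C=C: 1 × 603 = 603
  H–F: 1 × 557 = 557
  Σ(broken) = 5060 kJ
Bonds formed (products):
  C–C: 3 × 342 = 1026
  C–F: 1 × 470 = 470
  C–H: 9 × 402 = 3618
  Σ(formed) = 5114 kJ
ΔH = Σ(broken) − Σ(formed) = 5060 − 5114 = −54 kJ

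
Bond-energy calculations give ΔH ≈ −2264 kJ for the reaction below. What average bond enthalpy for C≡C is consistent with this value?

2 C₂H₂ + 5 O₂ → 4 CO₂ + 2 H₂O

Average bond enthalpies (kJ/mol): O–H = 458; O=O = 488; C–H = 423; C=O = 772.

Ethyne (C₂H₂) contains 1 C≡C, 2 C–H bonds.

Let D be the C≡C bond energy.
Σ(broken) = 2×D + 4×423 + 5×488 = 4132 + 2D
Σ(formed) = 8×772 + 4×458 = 8008
ΔH = Σ(broken) − Σ(formed) = (4132 + 2D) − (8008) = −3876 + 2D
Setting this equal to −2264 kJ gives 2D = 1612, so D = 806 kJ/mol.

D(C≡C) ≈ 806 kJ/mol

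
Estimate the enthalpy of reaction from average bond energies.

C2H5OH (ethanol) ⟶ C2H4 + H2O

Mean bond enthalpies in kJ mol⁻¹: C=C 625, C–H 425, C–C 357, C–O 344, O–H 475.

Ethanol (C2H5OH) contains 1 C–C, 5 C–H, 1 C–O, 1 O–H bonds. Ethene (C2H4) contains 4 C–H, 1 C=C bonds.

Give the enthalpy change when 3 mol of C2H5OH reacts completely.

ΔH = +78 kJ

Bonds broken (reactants):
  C–C: 1 × 357 = 357
  C–H: 5 × 425 = 2125
  C–O: 1 × 344 = 344
  O–H: 1 × 475 = 475
  Σ(broken) = 3301 kJ
Bonds formed (products):
  C–H: 4 × 425 = 1700
  C=C: 1 × 625 = 625
  O–H: 2 × 475 = 950
  Σ(formed) = 3275 kJ
ΔH = Σ(broken) − Σ(formed) = 3301 − 3275 = +26 kJ
For 3× the reaction as written: 3 × (+26) = +78 kJ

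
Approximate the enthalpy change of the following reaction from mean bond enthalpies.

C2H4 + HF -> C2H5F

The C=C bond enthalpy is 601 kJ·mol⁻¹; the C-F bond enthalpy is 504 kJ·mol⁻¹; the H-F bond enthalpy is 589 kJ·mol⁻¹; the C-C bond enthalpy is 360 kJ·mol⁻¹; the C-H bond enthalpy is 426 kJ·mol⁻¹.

Bonds broken (reactants):
  C-H: 4 × 426 = 1704
  C=C: 1 × 601 = 601
  H-F: 1 × 589 = 589
  Σ(broken) = 2894 kJ
Bonds formed (products):
  C-C: 1 × 360 = 360
  C-F: 1 × 504 = 504
  C-H: 5 × 426 = 2130
  Σ(formed) = 2994 kJ
ΔH = Σ(broken) − Σ(formed) = 2894 − 2994 = −100 kJ

ΔH ≈ −100 kJ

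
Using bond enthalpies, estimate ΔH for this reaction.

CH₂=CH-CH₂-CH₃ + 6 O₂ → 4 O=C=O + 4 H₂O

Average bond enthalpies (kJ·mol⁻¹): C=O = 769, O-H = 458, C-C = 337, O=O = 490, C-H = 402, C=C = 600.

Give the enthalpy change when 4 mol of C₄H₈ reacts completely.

Bonds broken (reactants):
  C-C: 2 × 337 = 674
  C-H: 8 × 402 = 3216
  C=C: 1 × 600 = 600
  O=O: 6 × 490 = 2940
  Σ(broken) = 7430 kJ
Bonds formed (products):
  C=O: 8 × 769 = 6152
  O-H: 8 × 458 = 3664
  Σ(formed) = 9816 kJ
ΔH = Σ(broken) − Σ(formed) = 7430 − 9816 = −2386 kJ
For 4× the reaction as written: 4 × (−2386) = −9544 kJ

ΔH = −9544 kJ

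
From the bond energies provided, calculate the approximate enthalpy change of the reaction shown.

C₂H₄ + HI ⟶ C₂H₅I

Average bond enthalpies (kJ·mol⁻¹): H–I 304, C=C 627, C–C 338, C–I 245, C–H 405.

ΔH ≈ −57 kJ

Bonds broken (reactants):
  C–H: 4 × 405 = 1620
  C=C: 1 × 627 = 627
  H–I: 1 × 304 = 304
  Σ(broken) = 2551 kJ
Bonds formed (products):
  C–C: 1 × 338 = 338
  C–H: 5 × 405 = 2025
  C–I: 1 × 245 = 245
  Σ(formed) = 2608 kJ
ΔH = Σ(broken) − Σ(formed) = 2551 − 2608 = −57 kJ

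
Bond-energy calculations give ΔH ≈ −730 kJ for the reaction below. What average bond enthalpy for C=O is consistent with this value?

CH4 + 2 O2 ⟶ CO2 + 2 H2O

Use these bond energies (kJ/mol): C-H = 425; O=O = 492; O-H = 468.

Let D be the C=O bond energy.
Σ(broken) = 4×425 + 2×492 = 2684
Σ(formed) = 2×D + 4×468 = 1872 + 2D
ΔH = Σ(broken) − Σ(formed) = (2684) − (1872 + 2D) = +812 − 2D
Setting this equal to −730 kJ gives 2D = 1542, so D = 771 kJ/mol.

D(C=O) ≈ 771 kJ/mol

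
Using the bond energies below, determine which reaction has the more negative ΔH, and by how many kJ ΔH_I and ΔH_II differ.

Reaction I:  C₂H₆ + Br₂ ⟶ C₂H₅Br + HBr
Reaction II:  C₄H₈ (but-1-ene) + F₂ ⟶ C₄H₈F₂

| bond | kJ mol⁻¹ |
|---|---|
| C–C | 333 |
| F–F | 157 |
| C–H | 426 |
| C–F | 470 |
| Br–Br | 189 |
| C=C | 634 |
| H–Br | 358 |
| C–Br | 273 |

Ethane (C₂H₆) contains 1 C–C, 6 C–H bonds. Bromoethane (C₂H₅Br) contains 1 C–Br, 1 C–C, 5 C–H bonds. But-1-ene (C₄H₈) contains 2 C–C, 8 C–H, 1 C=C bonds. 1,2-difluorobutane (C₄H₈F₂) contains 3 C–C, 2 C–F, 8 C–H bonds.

Reaction I:
  Bonds broken (reactants):
    Br–Br: 1 × 189 = 189
    C–C: 1 × 333 = 333
    C–H: 6 × 426 = 2556
    Σ(broken) = 3078 kJ
  Bonds formed (products):
    C–Br: 1 × 273 = 273
    C–C: 1 × 333 = 333
    C–H: 5 × 426 = 2130
    H–Br: 1 × 358 = 358
    Σ(formed) = 3094 kJ
  ΔH_I = 3078 − 3094 = −16 kJ
Reaction II:
  Bonds broken (reactants):
    C–C: 2 × 333 = 666
    C–H: 8 × 426 = 3408
    C=C: 1 × 634 = 634
    F–F: 1 × 157 = 157
    Σ(broken) = 4865 kJ
  Bonds formed (products):
    C–C: 3 × 333 = 999
    C–F: 2 × 470 = 940
    C–H: 8 × 426 = 3408
    Σ(formed) = 5347 kJ
  ΔH_II = 4865 − 5347 = −482 kJ
ΔH_I − ΔH_II = +466 kJ, so reaction II has the more negative ΔH; |ΔH_I − ΔH_II| = 466 kJ.

Reaction II, by 466 kJ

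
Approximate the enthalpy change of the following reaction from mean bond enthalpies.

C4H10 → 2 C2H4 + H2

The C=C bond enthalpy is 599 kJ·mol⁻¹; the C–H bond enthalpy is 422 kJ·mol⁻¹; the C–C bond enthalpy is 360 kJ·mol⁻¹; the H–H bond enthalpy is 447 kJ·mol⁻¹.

Bonds broken (reactants):
  C–C: 3 × 360 = 1080
  C–H: 10 × 422 = 4220
  Σ(broken) = 5300 kJ
Bonds formed (products):
  C–H: 8 × 422 = 3376
  C=C: 2 × 599 = 1198
  H–H: 1 × 447 = 447
  Σ(formed) = 5021 kJ
ΔH = Σ(broken) − Σ(formed) = 5300 − 5021 = +279 kJ

ΔH ≈ +279 kJ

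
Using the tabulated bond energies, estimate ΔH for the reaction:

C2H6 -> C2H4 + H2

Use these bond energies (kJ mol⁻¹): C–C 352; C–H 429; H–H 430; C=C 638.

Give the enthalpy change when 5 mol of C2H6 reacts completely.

ΔH = +710 kJ

Bonds broken (reactants):
  C–C: 1 × 352 = 352
  C–H: 6 × 429 = 2574
  Σ(broken) = 2926 kJ
Bonds formed (products):
  C–H: 4 × 429 = 1716
  C=C: 1 × 638 = 638
  H–H: 1 × 430 = 430
  Σ(formed) = 2784 kJ
ΔH = Σ(broken) − Σ(formed) = 2926 − 2784 = +142 kJ
For 5× the reaction as written: 5 × (+142) = +710 kJ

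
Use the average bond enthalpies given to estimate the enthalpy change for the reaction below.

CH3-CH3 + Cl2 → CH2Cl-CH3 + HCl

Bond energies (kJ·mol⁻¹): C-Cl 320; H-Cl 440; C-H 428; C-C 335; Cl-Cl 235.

ΔH ≈ −97 kJ

Bonds broken (reactants):
  C-C: 1 × 335 = 335
  C-H: 6 × 428 = 2568
  Cl-Cl: 1 × 235 = 235
  Σ(broken) = 3138 kJ
Bonds formed (products):
  C-C: 1 × 335 = 335
  C-Cl: 1 × 320 = 320
  C-H: 5 × 428 = 2140
  H-Cl: 1 × 440 = 440
  Σ(formed) = 3235 kJ
ΔH = Σ(broken) − Σ(formed) = 3138 − 3235 = −97 kJ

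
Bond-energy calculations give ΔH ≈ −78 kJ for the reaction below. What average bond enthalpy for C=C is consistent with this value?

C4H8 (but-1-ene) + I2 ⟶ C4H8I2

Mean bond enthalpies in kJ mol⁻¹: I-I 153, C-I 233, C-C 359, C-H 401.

Let D be the C=C bond energy.
Σ(broken) = 2×359 + 8×401 + 1×D + 1×153 = 4079 + D
Σ(formed) = 3×359 + 8×401 + 2×233 = 4751
ΔH = Σ(broken) − Σ(formed) = (4079 + D) − (4751) = −672 + D
Setting this equal to −78 kJ gives D = 594 kJ/mol.

D(C=C) ≈ 594 kJ/mol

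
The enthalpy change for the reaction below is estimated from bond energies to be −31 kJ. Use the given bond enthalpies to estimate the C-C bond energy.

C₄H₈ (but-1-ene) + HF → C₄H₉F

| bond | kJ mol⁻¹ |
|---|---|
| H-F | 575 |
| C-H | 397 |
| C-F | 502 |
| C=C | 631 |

Let D be the C-C bond energy.
Σ(broken) = 2×D + 8×397 + 1×631 + 1×575 = 4382 + 2D
Σ(formed) = 3×D + 1×502 + 9×397 = 4075 + 3D
ΔH = Σ(broken) − Σ(formed) = (4382 + 2D) − (4075 + 3D) = +307 − D
Setting this equal to −31 kJ gives D = 338 kJ/mol.

D(C-C) ≈ 338 kJ/mol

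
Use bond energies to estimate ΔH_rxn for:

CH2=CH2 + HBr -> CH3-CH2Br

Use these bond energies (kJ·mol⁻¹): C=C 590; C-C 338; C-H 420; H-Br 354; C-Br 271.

ΔH ≈ −85 kJ

Bonds broken (reactants):
  C-H: 4 × 420 = 1680
  C=C: 1 × 590 = 590
  H-Br: 1 × 354 = 354
  Σ(broken) = 2624 kJ
Bonds formed (products):
  C-Br: 1 × 271 = 271
  C-C: 1 × 338 = 338
  C-H: 5 × 420 = 2100
  Σ(formed) = 2709 kJ
ΔH = Σ(broken) − Σ(formed) = 2624 − 2709 = −85 kJ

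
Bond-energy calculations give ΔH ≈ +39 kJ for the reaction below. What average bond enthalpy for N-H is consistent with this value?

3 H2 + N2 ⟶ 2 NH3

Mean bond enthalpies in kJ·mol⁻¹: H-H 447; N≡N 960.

Let D be the N-H bond energy.
Σ(broken) = 3×447 + 1×960 = 2301
Σ(formed) = 6×D = 6D
ΔH = Σ(broken) − Σ(formed) = (2301) − (6D) = +2301 − 6D
Setting this equal to +39 kJ gives 6D = 2262, so D = 377 kJ/mol.

D(N-H) ≈ 377 kJ/mol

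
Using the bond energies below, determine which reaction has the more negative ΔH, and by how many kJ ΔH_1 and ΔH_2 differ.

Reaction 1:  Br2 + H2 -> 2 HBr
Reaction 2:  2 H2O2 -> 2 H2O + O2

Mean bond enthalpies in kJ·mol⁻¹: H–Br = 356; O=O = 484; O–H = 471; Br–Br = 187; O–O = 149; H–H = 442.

Reaction 1:
  Bonds broken (reactants):
    Br–Br: 1 × 187 = 187
    H–H: 1 × 442 = 442
    Σ(broken) = 629 kJ
  Bonds formed (products):
    H–Br: 2 × 356 = 712
    Σ(formed) = 712 kJ
  ΔH_1 = 629 − 712 = −83 kJ
Reaction 2:
  Bonds broken (reactants):
    O–H: 4 × 471 = 1884
    O–O: 2 × 149 = 298
    Σ(broken) = 2182 kJ
  Bonds formed (products):
    O–H: 4 × 471 = 1884
    O=O: 1 × 484 = 484
    Σ(formed) = 2368 kJ
  ΔH_2 = 2182 − 2368 = −186 kJ
ΔH_1 − ΔH_2 = +103 kJ, so reaction 2 has the more negative ΔH; |ΔH_1 − ΔH_2| = 103 kJ.

Reaction 2, by 103 kJ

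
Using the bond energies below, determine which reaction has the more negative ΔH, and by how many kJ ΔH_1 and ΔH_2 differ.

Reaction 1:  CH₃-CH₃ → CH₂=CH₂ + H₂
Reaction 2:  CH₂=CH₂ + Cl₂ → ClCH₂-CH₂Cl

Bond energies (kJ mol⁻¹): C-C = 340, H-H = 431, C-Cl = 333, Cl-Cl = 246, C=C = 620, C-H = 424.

Reaction 1:
  Bonds broken (reactants):
    C-C: 1 × 340 = 340
    C-H: 6 × 424 = 2544
    Σ(broken) = 2884 kJ
  Bonds formed (products):
    C-H: 4 × 424 = 1696
    C=C: 1 × 620 = 620
    H-H: 1 × 431 = 431
    Σ(formed) = 2747 kJ
  ΔH_1 = 2884 − 2747 = +137 kJ
Reaction 2:
  Bonds broken (reactants):
    C-H: 4 × 424 = 1696
    C=C: 1 × 620 = 620
    Cl-Cl: 1 × 246 = 246
    Σ(broken) = 2562 kJ
  Bonds formed (products):
    C-C: 1 × 340 = 340
    C-Cl: 2 × 333 = 666
    C-H: 4 × 424 = 1696
    Σ(formed) = 2702 kJ
  ΔH_2 = 2562 − 2702 = −140 kJ
ΔH_1 − ΔH_2 = +277 kJ, so reaction 2 has the more negative ΔH; |ΔH_1 − ΔH_2| = 277 kJ.

Reaction 2, by 277 kJ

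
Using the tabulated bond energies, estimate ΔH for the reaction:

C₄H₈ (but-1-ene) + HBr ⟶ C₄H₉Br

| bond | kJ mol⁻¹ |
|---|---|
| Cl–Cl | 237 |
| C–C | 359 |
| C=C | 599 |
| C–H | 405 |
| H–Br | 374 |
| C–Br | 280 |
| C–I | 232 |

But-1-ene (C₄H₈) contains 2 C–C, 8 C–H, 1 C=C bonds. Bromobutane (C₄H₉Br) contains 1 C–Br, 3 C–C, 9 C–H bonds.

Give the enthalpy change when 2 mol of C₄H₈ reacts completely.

Bonds broken (reactants):
  C–C: 2 × 359 = 718
  C–H: 8 × 405 = 3240
  C=C: 1 × 599 = 599
  H–Br: 1 × 374 = 374
  Σ(broken) = 4931 kJ
Bonds formed (products):
  C–Br: 1 × 280 = 280
  C–C: 3 × 359 = 1077
  C–H: 9 × 405 = 3645
  Σ(formed) = 5002 kJ
ΔH = Σ(broken) − Σ(formed) = 4931 − 5002 = −71 kJ
For 2× the reaction as written: 2 × (−71) = −142 kJ

ΔH = −142 kJ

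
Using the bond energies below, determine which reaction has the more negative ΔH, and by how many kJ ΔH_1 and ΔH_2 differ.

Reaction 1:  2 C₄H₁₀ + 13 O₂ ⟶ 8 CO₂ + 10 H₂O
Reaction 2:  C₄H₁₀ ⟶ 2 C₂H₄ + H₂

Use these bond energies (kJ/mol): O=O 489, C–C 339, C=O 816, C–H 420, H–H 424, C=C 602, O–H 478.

Reaction 1, by 6054 kJ

Reaction 1:
  Bonds broken (reactants):
    C–C: 6 × 339 = 2034
    C–H: 20 × 420 = 8400
    O=O: 13 × 489 = 6357
    Σ(broken) = 16791 kJ
  Bonds formed (products):
    C=O: 16 × 816 = 13056
    O–H: 20 × 478 = 9560
    Σ(formed) = 22616 kJ
  ΔH_1 = 16791 − 22616 = −5825 kJ
Reaction 2:
  Bonds broken (reactants):
    C–C: 3 × 339 = 1017
    C–H: 10 × 420 = 4200
    Σ(broken) = 5217 kJ
  Bonds formed (products):
    C–H: 8 × 420 = 3360
    C=C: 2 × 602 = 1204
    H–H: 1 × 424 = 424
    Σ(formed) = 4988 kJ
  ΔH_2 = 5217 − 4988 = +229 kJ
ΔH_1 − ΔH_2 = −6054 kJ, so reaction 1 has the more negative ΔH; |ΔH_1 − ΔH_2| = 6054 kJ.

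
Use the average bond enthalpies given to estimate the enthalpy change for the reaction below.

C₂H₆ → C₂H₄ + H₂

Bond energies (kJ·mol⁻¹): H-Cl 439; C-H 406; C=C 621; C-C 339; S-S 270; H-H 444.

ΔH ≈ +86 kJ

Bonds broken (reactants):
  C-C: 1 × 339 = 339
  C-H: 6 × 406 = 2436
  Σ(broken) = 2775 kJ
Bonds formed (products):
  C-H: 4 × 406 = 1624
  C=C: 1 × 621 = 621
  H-H: 1 × 444 = 444
  Σ(formed) = 2689 kJ
ΔH = Σ(broken) − Σ(formed) = 2775 − 2689 = +86 kJ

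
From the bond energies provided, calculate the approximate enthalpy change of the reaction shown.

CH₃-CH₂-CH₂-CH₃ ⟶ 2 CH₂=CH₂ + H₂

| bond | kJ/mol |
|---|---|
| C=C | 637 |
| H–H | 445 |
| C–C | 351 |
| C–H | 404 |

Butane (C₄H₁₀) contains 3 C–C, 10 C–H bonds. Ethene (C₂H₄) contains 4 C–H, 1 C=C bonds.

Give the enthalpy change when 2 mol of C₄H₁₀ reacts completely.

Bonds broken (reactants):
  C–C: 3 × 351 = 1053
  C–H: 10 × 404 = 4040
  Σ(broken) = 5093 kJ
Bonds formed (products):
  C–H: 8 × 404 = 3232
  C=C: 2 × 637 = 1274
  H–H: 1 × 445 = 445
  Σ(formed) = 4951 kJ
ΔH = Σ(broken) − Σ(formed) = 5093 − 4951 = +142 kJ
For 2× the reaction as written: 2 × (+142) = +284 kJ

ΔH = +284 kJ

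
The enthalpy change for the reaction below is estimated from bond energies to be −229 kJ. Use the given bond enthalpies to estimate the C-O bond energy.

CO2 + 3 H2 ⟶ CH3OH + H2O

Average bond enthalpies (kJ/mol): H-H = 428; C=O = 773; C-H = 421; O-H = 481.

D(C-O) ≈ 353 kJ/mol

Let D be the C-O bond energy.
Σ(broken) = 2×773 + 3×428 = 2830
Σ(formed) = 3×421 + 1×D + 3×481 = 2706 + D
ΔH = Σ(broken) − Σ(formed) = (2830) − (2706 + D) = +124 − D
Setting this equal to −229 kJ gives D = 353 kJ/mol.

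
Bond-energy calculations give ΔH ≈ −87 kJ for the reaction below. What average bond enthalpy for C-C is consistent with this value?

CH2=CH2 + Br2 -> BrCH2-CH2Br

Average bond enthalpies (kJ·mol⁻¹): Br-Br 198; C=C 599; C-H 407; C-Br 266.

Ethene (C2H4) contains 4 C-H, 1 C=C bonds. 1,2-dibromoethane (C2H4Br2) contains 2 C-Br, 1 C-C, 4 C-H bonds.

D(C-C) ≈ 352 kJ/mol

Let D be the C-C bond energy.
Σ(broken) = 1×198 + 4×407 + 1×599 = 2425
Σ(formed) = 2×266 + 1×D + 4×407 = 2160 + D
ΔH = Σ(broken) − Σ(formed) = (2425) − (2160 + D) = +265 − D
Setting this equal to −87 kJ gives D = 352 kJ/mol.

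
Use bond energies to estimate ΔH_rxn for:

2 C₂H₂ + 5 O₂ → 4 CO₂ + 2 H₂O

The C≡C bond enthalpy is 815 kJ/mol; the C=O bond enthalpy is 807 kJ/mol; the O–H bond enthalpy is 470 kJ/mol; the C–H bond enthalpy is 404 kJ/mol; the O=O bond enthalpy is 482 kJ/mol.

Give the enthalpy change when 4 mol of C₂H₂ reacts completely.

Bonds broken (reactants):
  C≡C: 2 × 815 = 1630
  C–H: 4 × 404 = 1616
  O=O: 5 × 482 = 2410
  Σ(broken) = 5656 kJ
Bonds formed (products):
  C=O: 8 × 807 = 6456
  O–H: 4 × 470 = 1880
  Σ(formed) = 8336 kJ
ΔH = Σ(broken) − Σ(formed) = 5656 − 8336 = −2680 kJ
For 2× the reaction as written: 2 × (−2680) = −5360 kJ

ΔH = −5360 kJ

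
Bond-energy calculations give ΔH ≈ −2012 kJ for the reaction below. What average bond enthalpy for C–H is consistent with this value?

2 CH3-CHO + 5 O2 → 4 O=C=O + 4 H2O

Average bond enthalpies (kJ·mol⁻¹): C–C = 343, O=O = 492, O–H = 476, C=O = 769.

D(C–H) ≈ 408 kJ/mol

Let D be the C–H bond energy.
Σ(broken) = 2×343 + 8×D + 2×769 + 5×492 = 4684 + 8D
Σ(formed) = 8×769 + 8×476 = 9960
ΔH = Σ(broken) − Σ(formed) = (4684 + 8D) − (9960) = −5276 + 8D
Setting this equal to −2012 kJ gives 8D = 3264, so D = 408 kJ/mol.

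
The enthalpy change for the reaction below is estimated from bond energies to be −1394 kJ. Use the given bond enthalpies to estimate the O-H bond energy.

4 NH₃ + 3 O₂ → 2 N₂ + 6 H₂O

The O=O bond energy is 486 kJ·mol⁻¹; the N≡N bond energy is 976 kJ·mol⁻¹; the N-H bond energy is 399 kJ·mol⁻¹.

Let D be the O-H bond energy.
Σ(broken) = 12×399 + 3×486 = 6246
Σ(formed) = 2×976 + 12×D = 1952 + 12D
ΔH = Σ(broken) − Σ(formed) = (6246) − (1952 + 12D) = +4294 − 12D
Setting this equal to −1394 kJ gives 12D = 5688, so D = 474 kJ/mol.

D(O-H) ≈ 474 kJ/mol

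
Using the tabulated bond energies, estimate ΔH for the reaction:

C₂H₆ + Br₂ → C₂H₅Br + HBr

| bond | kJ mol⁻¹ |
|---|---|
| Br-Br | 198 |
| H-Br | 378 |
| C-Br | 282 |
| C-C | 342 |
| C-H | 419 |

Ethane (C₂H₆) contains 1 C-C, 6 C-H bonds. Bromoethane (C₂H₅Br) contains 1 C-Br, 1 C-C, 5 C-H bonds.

Bonds broken (reactants):
  Br-Br: 1 × 198 = 198
  C-C: 1 × 342 = 342
  C-H: 6 × 419 = 2514
  Σ(broken) = 3054 kJ
Bonds formed (products):
  C-Br: 1 × 282 = 282
  C-C: 1 × 342 = 342
  C-H: 5 × 419 = 2095
  H-Br: 1 × 378 = 378
  Σ(formed) = 3097 kJ
ΔH = Σ(broken) − Σ(formed) = 3054 − 3097 = −43 kJ

ΔH ≈ −43 kJ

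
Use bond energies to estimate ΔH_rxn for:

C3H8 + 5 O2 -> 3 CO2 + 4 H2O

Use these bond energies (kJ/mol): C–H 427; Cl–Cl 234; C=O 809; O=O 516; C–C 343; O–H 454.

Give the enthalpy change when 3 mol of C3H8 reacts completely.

Bonds broken (reactants):
  C–C: 2 × 343 = 686
  C–H: 8 × 427 = 3416
  O=O: 5 × 516 = 2580
  Σ(broken) = 6682 kJ
Bonds formed (products):
  C=O: 6 × 809 = 4854
  O–H: 8 × 454 = 3632
  Σ(formed) = 8486 kJ
ΔH = Σ(broken) − Σ(formed) = 6682 − 8486 = −1804 kJ
For 3× the reaction as written: 3 × (−1804) = −5412 kJ

ΔH = −5412 kJ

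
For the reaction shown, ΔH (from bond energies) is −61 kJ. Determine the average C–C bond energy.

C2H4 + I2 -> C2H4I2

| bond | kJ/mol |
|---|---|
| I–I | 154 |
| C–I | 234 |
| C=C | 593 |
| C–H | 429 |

D(C–C) ≈ 340 kJ/mol

Let D be the C–C bond energy.
Σ(broken) = 4×429 + 1×593 + 1×154 = 2463
Σ(formed) = 1×D + 4×429 + 2×234 = 2184 + D
ΔH = Σ(broken) − Σ(formed) = (2463) − (2184 + D) = +279 − D
Setting this equal to −61 kJ gives D = 340 kJ/mol.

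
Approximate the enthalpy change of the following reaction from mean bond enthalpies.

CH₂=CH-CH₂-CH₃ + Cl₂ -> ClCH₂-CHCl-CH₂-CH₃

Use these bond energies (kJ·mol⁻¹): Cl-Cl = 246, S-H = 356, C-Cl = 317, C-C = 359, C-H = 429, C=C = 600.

ΔH ≈ −147 kJ

Bonds broken (reactants):
  C-C: 2 × 359 = 718
  C-H: 8 × 429 = 3432
  C=C: 1 × 600 = 600
  Cl-Cl: 1 × 246 = 246
  Σ(broken) = 4996 kJ
Bonds formed (products):
  C-C: 3 × 359 = 1077
  C-Cl: 2 × 317 = 634
  C-H: 8 × 429 = 3432
  Σ(formed) = 5143 kJ
ΔH = Σ(broken) − Σ(formed) = 4996 − 5143 = −147 kJ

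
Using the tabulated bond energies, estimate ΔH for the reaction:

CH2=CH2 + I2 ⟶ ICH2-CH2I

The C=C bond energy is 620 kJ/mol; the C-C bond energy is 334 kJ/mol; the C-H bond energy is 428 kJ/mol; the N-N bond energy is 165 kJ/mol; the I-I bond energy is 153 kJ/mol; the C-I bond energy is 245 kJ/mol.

ΔH ≈ −51 kJ

Bonds broken (reactants):
  C-H: 4 × 428 = 1712
  C=C: 1 × 620 = 620
  I-I: 1 × 153 = 153
  Σ(broken) = 2485 kJ
Bonds formed (products):
  C-C: 1 × 334 = 334
  C-H: 4 × 428 = 1712
  C-I: 2 × 245 = 490
  Σ(formed) = 2536 kJ
ΔH = Σ(broken) − Σ(formed) = 2485 − 2536 = −51 kJ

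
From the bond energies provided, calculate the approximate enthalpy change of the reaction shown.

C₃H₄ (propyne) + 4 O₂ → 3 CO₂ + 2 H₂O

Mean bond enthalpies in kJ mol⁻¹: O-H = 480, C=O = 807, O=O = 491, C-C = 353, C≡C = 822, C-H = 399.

ΔH ≈ −2027 kJ

Bonds broken (reactants):
  C≡C: 1 × 822 = 822
  C-C: 1 × 353 = 353
  C-H: 4 × 399 = 1596
  O=O: 4 × 491 = 1964
  Σ(broken) = 4735 kJ
Bonds formed (products):
  C=O: 6 × 807 = 4842
  O-H: 4 × 480 = 1920
  Σ(formed) = 6762 kJ
ΔH = Σ(broken) − Σ(formed) = 4735 − 6762 = −2027 kJ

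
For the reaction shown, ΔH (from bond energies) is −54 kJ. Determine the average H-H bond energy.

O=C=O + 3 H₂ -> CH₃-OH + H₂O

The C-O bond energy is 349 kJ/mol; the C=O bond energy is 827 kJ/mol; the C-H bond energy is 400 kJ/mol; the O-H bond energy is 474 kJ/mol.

D(H-H) ≈ 421 kJ/mol

Let D be the H-H bond energy.
Σ(broken) = 2×827 + 3×D = 1654 + 3D
Σ(formed) = 3×400 + 1×349 + 3×474 = 2971
ΔH = Σ(broken) − Σ(formed) = (1654 + 3D) − (2971) = −1317 + 3D
Setting this equal to −54 kJ gives 3D = 1263, so D = 421 kJ/mol.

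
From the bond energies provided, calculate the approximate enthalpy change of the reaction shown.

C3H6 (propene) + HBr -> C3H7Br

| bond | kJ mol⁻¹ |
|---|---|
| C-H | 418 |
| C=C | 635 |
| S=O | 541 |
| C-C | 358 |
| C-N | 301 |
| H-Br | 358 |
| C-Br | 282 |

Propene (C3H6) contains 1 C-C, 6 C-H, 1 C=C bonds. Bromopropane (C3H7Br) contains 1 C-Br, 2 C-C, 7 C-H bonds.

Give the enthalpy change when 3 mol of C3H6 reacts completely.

ΔH = −195 kJ

Bonds broken (reactants):
  C-C: 1 × 358 = 358
  C-H: 6 × 418 = 2508
  C=C: 1 × 635 = 635
  H-Br: 1 × 358 = 358
  Σ(broken) = 3859 kJ
Bonds formed (products):
  C-Br: 1 × 282 = 282
  C-C: 2 × 358 = 716
  C-H: 7 × 418 = 2926
  Σ(formed) = 3924 kJ
ΔH = Σ(broken) − Σ(formed) = 3859 − 3924 = −65 kJ
For 3× the reaction as written: 3 × (−65) = −195 kJ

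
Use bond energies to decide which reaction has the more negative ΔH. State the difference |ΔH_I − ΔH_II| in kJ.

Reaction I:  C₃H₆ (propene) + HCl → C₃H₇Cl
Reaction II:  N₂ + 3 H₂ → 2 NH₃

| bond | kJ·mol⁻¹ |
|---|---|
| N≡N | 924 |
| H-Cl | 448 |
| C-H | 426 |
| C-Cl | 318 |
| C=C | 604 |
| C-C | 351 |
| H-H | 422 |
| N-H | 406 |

Reaction II, by 203 kJ

Reaction I:
  Bonds broken (reactants):
    C-C: 1 × 351 = 351
    C-H: 6 × 426 = 2556
    C=C: 1 × 604 = 604
    H-Cl: 1 × 448 = 448
    Σ(broken) = 3959 kJ
  Bonds formed (products):
    C-C: 2 × 351 = 702
    C-Cl: 1 × 318 = 318
    C-H: 7 × 426 = 2982
    Σ(formed) = 4002 kJ
  ΔH_I = 3959 − 4002 = −43 kJ
Reaction II:
  Bonds broken (reactants):
    H-H: 3 × 422 = 1266
    N≡N: 1 × 924 = 924
    Σ(broken) = 2190 kJ
  Bonds formed (products):
    N-H: 6 × 406 = 2436
    Σ(formed) = 2436 kJ
  ΔH_II = 2190 − 2436 = −246 kJ
ΔH_I − ΔH_II = +203 kJ, so reaction II has the more negative ΔH; |ΔH_I − ΔH_II| = 203 kJ.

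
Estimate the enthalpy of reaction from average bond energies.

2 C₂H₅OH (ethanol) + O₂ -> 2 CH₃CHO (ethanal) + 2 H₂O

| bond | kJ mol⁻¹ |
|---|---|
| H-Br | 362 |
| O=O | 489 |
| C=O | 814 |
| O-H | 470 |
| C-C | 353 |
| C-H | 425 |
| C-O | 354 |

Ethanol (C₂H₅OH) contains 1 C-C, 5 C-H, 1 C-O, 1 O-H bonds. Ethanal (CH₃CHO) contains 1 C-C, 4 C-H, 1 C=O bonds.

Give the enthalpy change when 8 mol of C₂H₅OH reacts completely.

ΔH = −2084 kJ

Bonds broken (reactants):
  C-C: 2 × 353 = 706
  C-H: 10 × 425 = 4250
  C-O: 2 × 354 = 708
  O-H: 2 × 470 = 940
  O=O: 1 × 489 = 489
  Σ(broken) = 7093 kJ
Bonds formed (products):
  C-C: 2 × 353 = 706
  C-H: 8 × 425 = 3400
  C=O: 2 × 814 = 1628
  O-H: 4 × 470 = 1880
  Σ(formed) = 7614 kJ
ΔH = Σ(broken) − Σ(formed) = 7093 − 7614 = −521 kJ
For 4× the reaction as written: 4 × (−521) = −2084 kJ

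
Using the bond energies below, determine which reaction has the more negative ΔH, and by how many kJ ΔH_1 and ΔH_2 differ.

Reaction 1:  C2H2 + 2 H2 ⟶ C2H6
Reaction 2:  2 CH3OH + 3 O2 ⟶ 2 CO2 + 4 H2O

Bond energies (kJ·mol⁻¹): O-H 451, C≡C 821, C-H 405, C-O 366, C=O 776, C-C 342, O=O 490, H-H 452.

Reaction 1:
  Bonds broken (reactants):
    C≡C: 1 × 821 = 821
    C-H: 2 × 405 = 810
    H-H: 2 × 452 = 904
    Σ(broken) = 2535 kJ
  Bonds formed (products):
    C-C: 1 × 342 = 342
    C-H: 6 × 405 = 2430
    Σ(formed) = 2772 kJ
  ΔH_1 = 2535 − 2772 = −237 kJ
Reaction 2:
  Bonds broken (reactants):
    C-H: 6 × 405 = 2430
    C-O: 2 × 366 = 732
    O-H: 2 × 451 = 902
    O=O: 3 × 490 = 1470
    Σ(broken) = 5534 kJ
  Bonds formed (products):
    C=O: 4 × 776 = 3104
    O-H: 8 × 451 = 3608
    Σ(formed) = 6712 kJ
  ΔH_2 = 5534 − 6712 = −1178 kJ
ΔH_1 − ΔH_2 = +941 kJ, so reaction 2 has the more negative ΔH; |ΔH_1 − ΔH_2| = 941 kJ.

Reaction 2, by 941 kJ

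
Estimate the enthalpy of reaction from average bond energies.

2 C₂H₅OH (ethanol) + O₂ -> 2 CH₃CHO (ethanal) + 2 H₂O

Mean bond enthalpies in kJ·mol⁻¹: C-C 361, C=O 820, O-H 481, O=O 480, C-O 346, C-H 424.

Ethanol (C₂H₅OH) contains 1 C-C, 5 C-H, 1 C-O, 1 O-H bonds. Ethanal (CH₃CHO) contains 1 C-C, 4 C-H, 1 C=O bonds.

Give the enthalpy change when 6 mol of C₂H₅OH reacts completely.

ΔH = −1746 kJ

Bonds broken (reactants):
  C-C: 2 × 361 = 722
  C-H: 10 × 424 = 4240
  C-O: 2 × 346 = 692
  O-H: 2 × 481 = 962
  O=O: 1 × 480 = 480
  Σ(broken) = 7096 kJ
Bonds formed (products):
  C-C: 2 × 361 = 722
  C-H: 8 × 424 = 3392
  C=O: 2 × 820 = 1640
  O-H: 4 × 481 = 1924
  Σ(formed) = 7678 kJ
ΔH = Σ(broken) − Σ(formed) = 7096 − 7678 = −582 kJ
For 3× the reaction as written: 3 × (−582) = −1746 kJ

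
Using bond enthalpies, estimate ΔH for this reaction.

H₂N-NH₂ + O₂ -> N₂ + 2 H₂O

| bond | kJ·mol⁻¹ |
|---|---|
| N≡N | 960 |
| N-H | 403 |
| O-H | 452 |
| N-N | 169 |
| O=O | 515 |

Bonds broken (reactants):
  N-H: 4 × 403 = 1612
  N-N: 1 × 169 = 169
  O=O: 1 × 515 = 515
  Σ(broken) = 2296 kJ
Bonds formed (products):
  N≡N: 1 × 960 = 960
  O-H: 4 × 452 = 1808
  Σ(formed) = 2768 kJ
ΔH = Σ(broken) − Σ(formed) = 2296 − 2768 = −472 kJ

ΔH ≈ −472 kJ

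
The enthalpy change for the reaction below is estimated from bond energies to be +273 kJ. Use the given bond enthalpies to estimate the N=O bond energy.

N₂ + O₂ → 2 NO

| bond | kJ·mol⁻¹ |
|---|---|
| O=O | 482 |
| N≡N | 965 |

D(N=O) ≈ 587 kJ/mol

Let D be the N=O bond energy.
Σ(broken) = 1×965 + 1×482 = 1447
Σ(formed) = 2×D = 2D
ΔH = Σ(broken) − Σ(formed) = (1447) − (2D) = +1447 − 2D
Setting this equal to +273 kJ gives 2D = 1174, so D = 587 kJ/mol.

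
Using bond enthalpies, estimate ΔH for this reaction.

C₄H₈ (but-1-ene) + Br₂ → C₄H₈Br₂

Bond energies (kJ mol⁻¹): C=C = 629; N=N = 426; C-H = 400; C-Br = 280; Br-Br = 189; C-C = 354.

ΔH ≈ −96 kJ

Bonds broken (reactants):
  Br-Br: 1 × 189 = 189
  C-C: 2 × 354 = 708
  C-H: 8 × 400 = 3200
  C=C: 1 × 629 = 629
  Σ(broken) = 4726 kJ
Bonds formed (products):
  C-Br: 2 × 280 = 560
  C-C: 3 × 354 = 1062
  C-H: 8 × 400 = 3200
  Σ(formed) = 4822 kJ
ΔH = Σ(broken) − Σ(formed) = 4726 − 4822 = −96 kJ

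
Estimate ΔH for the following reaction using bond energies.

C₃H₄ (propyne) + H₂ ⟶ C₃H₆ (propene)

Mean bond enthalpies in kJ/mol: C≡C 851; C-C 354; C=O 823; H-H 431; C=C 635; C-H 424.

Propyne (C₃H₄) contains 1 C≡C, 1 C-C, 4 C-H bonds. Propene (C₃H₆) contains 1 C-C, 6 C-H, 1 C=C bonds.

Bonds broken (reactants):
  C≡C: 1 × 851 = 851
  C-C: 1 × 354 = 354
  C-H: 4 × 424 = 1696
  H-H: 1 × 431 = 431
  Σ(broken) = 3332 kJ
Bonds formed (products):
  C-C: 1 × 354 = 354
  C-H: 6 × 424 = 2544
  C=C: 1 × 635 = 635
  Σ(formed) = 3533 kJ
ΔH = Σ(broken) − Σ(formed) = 3332 − 3533 = −201 kJ

ΔH ≈ −201 kJ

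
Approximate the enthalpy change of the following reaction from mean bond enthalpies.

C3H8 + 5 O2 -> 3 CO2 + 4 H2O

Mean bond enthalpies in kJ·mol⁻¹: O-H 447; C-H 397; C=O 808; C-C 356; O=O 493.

Bonds broken (reactants):
  C-C: 2 × 356 = 712
  C-H: 8 × 397 = 3176
  O=O: 5 × 493 = 2465
  Σ(broken) = 6353 kJ
Bonds formed (products):
  C=O: 6 × 808 = 4848
  O-H: 8 × 447 = 3576
  Σ(formed) = 8424 kJ
ΔH = Σ(broken) − Σ(formed) = 6353 − 8424 = −2071 kJ

ΔH ≈ −2071 kJ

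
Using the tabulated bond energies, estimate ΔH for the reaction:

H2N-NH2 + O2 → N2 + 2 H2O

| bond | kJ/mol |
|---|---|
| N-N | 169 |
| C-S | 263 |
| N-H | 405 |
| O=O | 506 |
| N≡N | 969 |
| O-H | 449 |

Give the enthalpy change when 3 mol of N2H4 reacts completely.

ΔH = −1410 kJ

Bonds broken (reactants):
  N-H: 4 × 405 = 1620
  N-N: 1 × 169 = 169
  O=O: 1 × 506 = 506
  Σ(broken) = 2295 kJ
Bonds formed (products):
  N≡N: 1 × 969 = 969
  O-H: 4 × 449 = 1796
  Σ(formed) = 2765 kJ
ΔH = Σ(broken) − Σ(formed) = 2295 − 2765 = −470 kJ
For 3× the reaction as written: 3 × (−470) = −1410 kJ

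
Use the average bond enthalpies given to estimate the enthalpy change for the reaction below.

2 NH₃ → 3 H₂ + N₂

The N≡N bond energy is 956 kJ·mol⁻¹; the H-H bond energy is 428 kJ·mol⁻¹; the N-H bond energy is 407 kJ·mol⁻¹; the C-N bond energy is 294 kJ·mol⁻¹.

ΔH ≈ +202 kJ

Bonds broken (reactants):
  N-H: 6 × 407 = 2442
  Σ(broken) = 2442 kJ
Bonds formed (products):
  H-H: 3 × 428 = 1284
  N≡N: 1 × 956 = 956
  Σ(formed) = 2240 kJ
ΔH = Σ(broken) − Σ(formed) = 2442 − 2240 = +202 kJ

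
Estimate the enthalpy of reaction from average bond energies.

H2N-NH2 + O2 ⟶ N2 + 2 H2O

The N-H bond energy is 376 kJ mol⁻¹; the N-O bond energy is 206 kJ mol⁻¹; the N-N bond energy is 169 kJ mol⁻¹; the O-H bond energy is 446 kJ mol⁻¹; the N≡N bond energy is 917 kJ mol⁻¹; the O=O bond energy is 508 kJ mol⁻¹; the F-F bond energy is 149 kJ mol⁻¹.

Bonds broken (reactants):
  N-H: 4 × 376 = 1504
  N-N: 1 × 169 = 169
  O=O: 1 × 508 = 508
  Σ(broken) = 2181 kJ
Bonds formed (products):
  N≡N: 1 × 917 = 917
  O-H: 4 × 446 = 1784
  Σ(formed) = 2701 kJ
ΔH = Σ(broken) − Σ(formed) = 2181 − 2701 = −520 kJ

ΔH ≈ −520 kJ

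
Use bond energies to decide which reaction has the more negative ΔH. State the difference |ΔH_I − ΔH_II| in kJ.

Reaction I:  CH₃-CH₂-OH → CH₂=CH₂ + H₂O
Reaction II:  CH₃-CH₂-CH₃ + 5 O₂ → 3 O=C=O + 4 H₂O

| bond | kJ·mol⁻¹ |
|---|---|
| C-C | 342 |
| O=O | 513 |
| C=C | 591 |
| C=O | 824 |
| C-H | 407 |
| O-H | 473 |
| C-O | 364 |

Reaction I:
  Bonds broken (reactants):
    C-C: 1 × 342 = 342
    C-H: 5 × 407 = 2035
    C-O: 1 × 364 = 364
    O-H: 1 × 473 = 473
    Σ(broken) = 3214 kJ
  Bonds formed (products):
    C-H: 4 × 407 = 1628
    C=C: 1 × 591 = 591
    O-H: 2 × 473 = 946
    Σ(formed) = 3165 kJ
  ΔH_I = 3214 − 3165 = +49 kJ
Reaction II:
  Bonds broken (reactants):
    C-C: 2 × 342 = 684
    C-H: 8 × 407 = 3256
    O=O: 5 × 513 = 2565
    Σ(broken) = 6505 kJ
  Bonds formed (products):
    C=O: 6 × 824 = 4944
    O-H: 8 × 473 = 3784
    Σ(formed) = 8728 kJ
  ΔH_II = 6505 − 8728 = −2223 kJ
ΔH_I − ΔH_II = +2272 kJ, so reaction II has the more negative ΔH; |ΔH_I − ΔH_II| = 2272 kJ.

Reaction II, by 2272 kJ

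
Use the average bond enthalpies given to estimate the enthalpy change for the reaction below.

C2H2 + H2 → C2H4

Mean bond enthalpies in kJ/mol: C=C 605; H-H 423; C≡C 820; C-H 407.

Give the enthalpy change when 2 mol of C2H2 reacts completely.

Bonds broken (reactants):
  C≡C: 1 × 820 = 820
  C-H: 2 × 407 = 814
  H-H: 1 × 423 = 423
  Σ(broken) = 2057 kJ
Bonds formed (products):
  C-H: 4 × 407 = 1628
  C=C: 1 × 605 = 605
  Σ(formed) = 2233 kJ
ΔH = Σ(broken) − Σ(formed) = 2057 − 2233 = −176 kJ
For 2× the reaction as written: 2 × (−176) = −352 kJ

ΔH = −352 kJ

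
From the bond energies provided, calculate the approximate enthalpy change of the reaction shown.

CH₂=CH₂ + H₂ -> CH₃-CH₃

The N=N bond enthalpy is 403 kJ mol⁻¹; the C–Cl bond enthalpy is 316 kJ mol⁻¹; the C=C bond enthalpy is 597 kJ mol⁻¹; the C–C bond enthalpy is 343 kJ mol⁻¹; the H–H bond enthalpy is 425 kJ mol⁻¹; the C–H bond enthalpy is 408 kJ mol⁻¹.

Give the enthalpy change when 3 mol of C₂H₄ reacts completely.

ΔH = −411 kJ

Bonds broken (reactants):
  C–H: 4 × 408 = 1632
  C=C: 1 × 597 = 597
  H–H: 1 × 425 = 425
  Σ(broken) = 2654 kJ
Bonds formed (products):
  C–C: 1 × 343 = 343
  C–H: 6 × 408 = 2448
  Σ(formed) = 2791 kJ
ΔH = Σ(broken) − Σ(formed) = 2654 − 2791 = −137 kJ
For 3× the reaction as written: 3 × (−137) = −411 kJ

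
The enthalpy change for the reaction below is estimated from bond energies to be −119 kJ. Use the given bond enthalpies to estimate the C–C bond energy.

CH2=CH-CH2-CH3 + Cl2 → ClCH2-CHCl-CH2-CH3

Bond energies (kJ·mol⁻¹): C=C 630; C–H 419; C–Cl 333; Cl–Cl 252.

D(C–C) ≈ 335 kJ/mol

Let D be the C–C bond energy.
Σ(broken) = 2×D + 8×419 + 1×630 + 1×252 = 4234 + 2D
Σ(formed) = 3×D + 2×333 + 8×419 = 4018 + 3D
ΔH = Σ(broken) − Σ(formed) = (4234 + 2D) − (4018 + 3D) = +216 − D
Setting this equal to −119 kJ gives D = 335 kJ/mol.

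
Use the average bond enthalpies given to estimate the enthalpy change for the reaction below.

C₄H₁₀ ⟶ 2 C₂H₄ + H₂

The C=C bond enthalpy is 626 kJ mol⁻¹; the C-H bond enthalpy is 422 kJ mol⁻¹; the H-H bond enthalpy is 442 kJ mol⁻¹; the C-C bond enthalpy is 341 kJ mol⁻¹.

ΔH ≈ +173 kJ

Bonds broken (reactants):
  C-C: 3 × 341 = 1023
  C-H: 10 × 422 = 4220
  Σ(broken) = 5243 kJ
Bonds formed (products):
  C-H: 8 × 422 = 3376
  C=C: 2 × 626 = 1252
  H-H: 1 × 442 = 442
  Σ(formed) = 5070 kJ
ΔH = Σ(broken) − Σ(formed) = 5243 − 5070 = +173 kJ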